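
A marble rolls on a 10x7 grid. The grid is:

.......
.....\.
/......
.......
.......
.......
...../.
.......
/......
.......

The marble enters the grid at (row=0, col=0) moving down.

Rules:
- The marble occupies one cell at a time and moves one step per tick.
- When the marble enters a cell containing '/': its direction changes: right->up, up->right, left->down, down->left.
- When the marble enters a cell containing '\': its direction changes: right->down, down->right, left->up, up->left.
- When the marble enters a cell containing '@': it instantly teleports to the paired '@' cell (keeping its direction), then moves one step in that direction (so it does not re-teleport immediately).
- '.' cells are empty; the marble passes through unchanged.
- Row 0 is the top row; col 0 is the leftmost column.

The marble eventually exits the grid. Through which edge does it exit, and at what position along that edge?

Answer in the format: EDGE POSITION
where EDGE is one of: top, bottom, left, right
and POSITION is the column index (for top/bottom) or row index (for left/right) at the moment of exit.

Step 1: enter (0,0), '.' pass, move down to (1,0)
Step 2: enter (1,0), '.' pass, move down to (2,0)
Step 3: enter (2,0), '/' deflects down->left, move left to (2,-1)
Step 4: at (2,-1) — EXIT via left edge, pos 2

Answer: left 2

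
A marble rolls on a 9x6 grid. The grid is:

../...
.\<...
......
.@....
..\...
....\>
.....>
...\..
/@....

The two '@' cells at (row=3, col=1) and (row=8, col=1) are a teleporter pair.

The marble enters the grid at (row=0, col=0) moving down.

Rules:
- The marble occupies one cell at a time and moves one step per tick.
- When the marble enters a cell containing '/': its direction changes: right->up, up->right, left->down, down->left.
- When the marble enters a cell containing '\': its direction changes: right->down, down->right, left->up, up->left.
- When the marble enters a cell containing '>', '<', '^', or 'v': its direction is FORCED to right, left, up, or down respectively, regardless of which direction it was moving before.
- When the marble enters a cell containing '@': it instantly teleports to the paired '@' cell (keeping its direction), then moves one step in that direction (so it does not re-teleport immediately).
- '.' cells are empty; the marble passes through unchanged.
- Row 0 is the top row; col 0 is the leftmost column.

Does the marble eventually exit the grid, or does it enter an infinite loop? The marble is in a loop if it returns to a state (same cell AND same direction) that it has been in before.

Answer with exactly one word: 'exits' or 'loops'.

Step 1: enter (0,0), '.' pass, move down to (1,0)
Step 2: enter (1,0), '.' pass, move down to (2,0)
Step 3: enter (2,0), '.' pass, move down to (3,0)
Step 4: enter (3,0), '.' pass, move down to (4,0)
Step 5: enter (4,0), '.' pass, move down to (5,0)
Step 6: enter (5,0), '.' pass, move down to (6,0)
Step 7: enter (6,0), '.' pass, move down to (7,0)
Step 8: enter (7,0), '.' pass, move down to (8,0)
Step 9: enter (8,0), '/' deflects down->left, move left to (8,-1)
Step 10: at (8,-1) — EXIT via left edge, pos 8

Answer: exits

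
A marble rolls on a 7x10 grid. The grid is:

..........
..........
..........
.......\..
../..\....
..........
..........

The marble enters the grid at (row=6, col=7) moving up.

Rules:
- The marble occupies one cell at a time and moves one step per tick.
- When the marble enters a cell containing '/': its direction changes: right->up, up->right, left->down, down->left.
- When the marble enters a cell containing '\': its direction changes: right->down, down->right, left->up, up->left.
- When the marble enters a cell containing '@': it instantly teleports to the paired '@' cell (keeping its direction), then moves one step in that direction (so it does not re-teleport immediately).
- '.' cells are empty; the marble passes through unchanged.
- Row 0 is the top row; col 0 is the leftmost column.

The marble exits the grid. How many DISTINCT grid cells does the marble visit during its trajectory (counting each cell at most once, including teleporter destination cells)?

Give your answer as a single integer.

Step 1: enter (6,7), '.' pass, move up to (5,7)
Step 2: enter (5,7), '.' pass, move up to (4,7)
Step 3: enter (4,7), '.' pass, move up to (3,7)
Step 4: enter (3,7), '\' deflects up->left, move left to (3,6)
Step 5: enter (3,6), '.' pass, move left to (3,5)
Step 6: enter (3,5), '.' pass, move left to (3,4)
Step 7: enter (3,4), '.' pass, move left to (3,3)
Step 8: enter (3,3), '.' pass, move left to (3,2)
Step 9: enter (3,2), '.' pass, move left to (3,1)
Step 10: enter (3,1), '.' pass, move left to (3,0)
Step 11: enter (3,0), '.' pass, move left to (3,-1)
Step 12: at (3,-1) — EXIT via left edge, pos 3
Distinct cells visited: 11 (path length 11)

Answer: 11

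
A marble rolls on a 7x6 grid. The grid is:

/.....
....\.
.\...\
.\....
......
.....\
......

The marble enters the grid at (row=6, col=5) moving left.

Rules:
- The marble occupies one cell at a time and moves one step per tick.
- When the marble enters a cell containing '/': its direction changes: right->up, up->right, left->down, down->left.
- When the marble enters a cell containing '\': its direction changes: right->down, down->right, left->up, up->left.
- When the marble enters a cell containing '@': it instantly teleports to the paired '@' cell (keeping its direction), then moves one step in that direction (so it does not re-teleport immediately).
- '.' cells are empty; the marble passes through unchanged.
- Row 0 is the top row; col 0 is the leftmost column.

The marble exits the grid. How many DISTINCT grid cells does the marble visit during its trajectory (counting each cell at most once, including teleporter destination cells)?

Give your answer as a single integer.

Answer: 6

Derivation:
Step 1: enter (6,5), '.' pass, move left to (6,4)
Step 2: enter (6,4), '.' pass, move left to (6,3)
Step 3: enter (6,3), '.' pass, move left to (6,2)
Step 4: enter (6,2), '.' pass, move left to (6,1)
Step 5: enter (6,1), '.' pass, move left to (6,0)
Step 6: enter (6,0), '.' pass, move left to (6,-1)
Step 7: at (6,-1) — EXIT via left edge, pos 6
Distinct cells visited: 6 (path length 6)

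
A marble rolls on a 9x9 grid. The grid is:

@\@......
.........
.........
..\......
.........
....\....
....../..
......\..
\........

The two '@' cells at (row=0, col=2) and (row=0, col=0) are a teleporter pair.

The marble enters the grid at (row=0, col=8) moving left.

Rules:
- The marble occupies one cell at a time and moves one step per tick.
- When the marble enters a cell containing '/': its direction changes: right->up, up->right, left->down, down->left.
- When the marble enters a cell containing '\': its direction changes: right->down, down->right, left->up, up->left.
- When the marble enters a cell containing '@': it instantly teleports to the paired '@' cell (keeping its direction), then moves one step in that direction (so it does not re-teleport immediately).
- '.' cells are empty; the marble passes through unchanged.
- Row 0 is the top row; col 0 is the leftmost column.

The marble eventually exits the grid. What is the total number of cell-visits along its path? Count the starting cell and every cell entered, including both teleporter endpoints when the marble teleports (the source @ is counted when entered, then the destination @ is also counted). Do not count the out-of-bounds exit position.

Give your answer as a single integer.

Step 1: enter (0,8), '.' pass, move left to (0,7)
Step 2: enter (0,7), '.' pass, move left to (0,6)
Step 3: enter (0,6), '.' pass, move left to (0,5)
Step 4: enter (0,5), '.' pass, move left to (0,4)
Step 5: enter (0,4), '.' pass, move left to (0,3)
Step 6: enter (0,3), '.' pass, move left to (0,2)
Step 7: enter (0,2), '@' teleport (0,2)->(0,0), also enter (0,0), move left to (0,-1)
Step 8: at (0,-1) — EXIT via left edge, pos 0
Path length (cell visits): 8

Answer: 8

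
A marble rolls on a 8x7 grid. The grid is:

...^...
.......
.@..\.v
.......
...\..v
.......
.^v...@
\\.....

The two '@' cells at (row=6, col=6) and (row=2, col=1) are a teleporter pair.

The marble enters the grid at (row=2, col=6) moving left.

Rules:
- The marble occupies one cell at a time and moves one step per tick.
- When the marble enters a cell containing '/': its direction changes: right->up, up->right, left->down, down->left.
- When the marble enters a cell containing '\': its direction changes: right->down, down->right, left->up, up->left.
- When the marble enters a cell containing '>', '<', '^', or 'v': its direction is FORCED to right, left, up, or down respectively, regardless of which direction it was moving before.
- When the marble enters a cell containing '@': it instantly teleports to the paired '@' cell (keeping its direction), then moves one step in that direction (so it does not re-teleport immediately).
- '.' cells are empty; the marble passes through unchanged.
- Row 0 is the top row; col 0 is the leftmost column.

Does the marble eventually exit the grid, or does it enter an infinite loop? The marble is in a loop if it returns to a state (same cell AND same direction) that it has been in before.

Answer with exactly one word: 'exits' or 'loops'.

Answer: loops

Derivation:
Step 1: enter (2,6), 'v' forces left->down, move down to (3,6)
Step 2: enter (3,6), '.' pass, move down to (4,6)
Step 3: enter (4,6), 'v' forces down->down, move down to (5,6)
Step 4: enter (5,6), '.' pass, move down to (6,6)
Step 5: enter (6,6), '@' teleport (6,6)->(2,1), also enter (2,1), move down to (3,1)
Step 6: enter (3,1), '.' pass, move down to (4,1)
Step 7: enter (4,1), '.' pass, move down to (5,1)
Step 8: enter (5,1), '.' pass, move down to (6,1)
Step 9: enter (6,1), '^' forces down->up, move up to (5,1)
Step 10: enter (5,1), '.' pass, move up to (4,1)
Step 11: enter (4,1), '.' pass, move up to (3,1)
Step 12: enter (3,1), '.' pass, move up to (2,1)
Step 13: enter (2,1), '@' teleport (2,1)->(6,6), also enter (6,6), move up to (5,6)
Step 14: enter (5,6), '.' pass, move up to (4,6)
Step 15: enter (4,6), 'v' forces up->down, move down to (5,6)
Step 16: at (5,6) dir=down — LOOP DETECTED (seen before)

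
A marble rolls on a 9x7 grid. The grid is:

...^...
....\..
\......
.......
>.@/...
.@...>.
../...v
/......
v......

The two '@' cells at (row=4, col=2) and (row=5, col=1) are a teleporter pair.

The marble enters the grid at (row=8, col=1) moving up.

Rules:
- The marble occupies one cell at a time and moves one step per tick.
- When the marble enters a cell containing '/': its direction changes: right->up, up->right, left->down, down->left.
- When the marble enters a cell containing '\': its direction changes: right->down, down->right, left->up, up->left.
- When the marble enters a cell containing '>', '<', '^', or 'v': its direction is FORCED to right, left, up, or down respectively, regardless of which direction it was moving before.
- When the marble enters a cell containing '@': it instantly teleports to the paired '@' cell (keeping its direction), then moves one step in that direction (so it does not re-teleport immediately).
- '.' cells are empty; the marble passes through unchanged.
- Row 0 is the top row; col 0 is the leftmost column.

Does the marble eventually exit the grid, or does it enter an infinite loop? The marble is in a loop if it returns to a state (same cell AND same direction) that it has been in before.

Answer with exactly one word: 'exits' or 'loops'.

Answer: exits

Derivation:
Step 1: enter (8,1), '.' pass, move up to (7,1)
Step 2: enter (7,1), '.' pass, move up to (6,1)
Step 3: enter (6,1), '.' pass, move up to (5,1)
Step 4: enter (5,1), '@' teleport (5,1)->(4,2), also enter (4,2), move up to (3,2)
Step 5: enter (3,2), '.' pass, move up to (2,2)
Step 6: enter (2,2), '.' pass, move up to (1,2)
Step 7: enter (1,2), '.' pass, move up to (0,2)
Step 8: enter (0,2), '.' pass, move up to (-1,2)
Step 9: at (-1,2) — EXIT via top edge, pos 2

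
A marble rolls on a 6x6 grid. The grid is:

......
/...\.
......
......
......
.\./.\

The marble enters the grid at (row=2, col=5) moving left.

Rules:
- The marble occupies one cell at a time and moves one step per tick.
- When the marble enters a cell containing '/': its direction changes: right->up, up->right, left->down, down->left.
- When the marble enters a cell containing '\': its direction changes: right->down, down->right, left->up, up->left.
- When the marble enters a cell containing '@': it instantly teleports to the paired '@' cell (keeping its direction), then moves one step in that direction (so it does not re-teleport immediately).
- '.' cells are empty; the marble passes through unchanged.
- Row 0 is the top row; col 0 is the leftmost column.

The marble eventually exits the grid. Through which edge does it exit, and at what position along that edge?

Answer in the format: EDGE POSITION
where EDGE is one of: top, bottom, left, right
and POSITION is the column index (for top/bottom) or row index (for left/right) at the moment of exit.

Step 1: enter (2,5), '.' pass, move left to (2,4)
Step 2: enter (2,4), '.' pass, move left to (2,3)
Step 3: enter (2,3), '.' pass, move left to (2,2)
Step 4: enter (2,2), '.' pass, move left to (2,1)
Step 5: enter (2,1), '.' pass, move left to (2,0)
Step 6: enter (2,0), '.' pass, move left to (2,-1)
Step 7: at (2,-1) — EXIT via left edge, pos 2

Answer: left 2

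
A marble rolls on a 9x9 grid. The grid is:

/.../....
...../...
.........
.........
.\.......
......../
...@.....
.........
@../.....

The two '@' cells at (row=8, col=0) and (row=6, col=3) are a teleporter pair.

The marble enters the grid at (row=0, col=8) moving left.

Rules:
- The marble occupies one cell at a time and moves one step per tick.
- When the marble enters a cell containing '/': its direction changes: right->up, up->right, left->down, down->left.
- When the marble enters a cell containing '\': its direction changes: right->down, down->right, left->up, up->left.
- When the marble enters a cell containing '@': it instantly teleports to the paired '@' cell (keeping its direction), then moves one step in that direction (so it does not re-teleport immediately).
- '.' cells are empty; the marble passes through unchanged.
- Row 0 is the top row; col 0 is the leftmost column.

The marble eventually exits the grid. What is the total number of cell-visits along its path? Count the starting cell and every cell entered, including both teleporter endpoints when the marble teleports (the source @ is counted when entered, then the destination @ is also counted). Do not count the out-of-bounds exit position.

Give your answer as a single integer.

Answer: 13

Derivation:
Step 1: enter (0,8), '.' pass, move left to (0,7)
Step 2: enter (0,7), '.' pass, move left to (0,6)
Step 3: enter (0,6), '.' pass, move left to (0,5)
Step 4: enter (0,5), '.' pass, move left to (0,4)
Step 5: enter (0,4), '/' deflects left->down, move down to (1,4)
Step 6: enter (1,4), '.' pass, move down to (2,4)
Step 7: enter (2,4), '.' pass, move down to (3,4)
Step 8: enter (3,4), '.' pass, move down to (4,4)
Step 9: enter (4,4), '.' pass, move down to (5,4)
Step 10: enter (5,4), '.' pass, move down to (6,4)
Step 11: enter (6,4), '.' pass, move down to (7,4)
Step 12: enter (7,4), '.' pass, move down to (8,4)
Step 13: enter (8,4), '.' pass, move down to (9,4)
Step 14: at (9,4) — EXIT via bottom edge, pos 4
Path length (cell visits): 13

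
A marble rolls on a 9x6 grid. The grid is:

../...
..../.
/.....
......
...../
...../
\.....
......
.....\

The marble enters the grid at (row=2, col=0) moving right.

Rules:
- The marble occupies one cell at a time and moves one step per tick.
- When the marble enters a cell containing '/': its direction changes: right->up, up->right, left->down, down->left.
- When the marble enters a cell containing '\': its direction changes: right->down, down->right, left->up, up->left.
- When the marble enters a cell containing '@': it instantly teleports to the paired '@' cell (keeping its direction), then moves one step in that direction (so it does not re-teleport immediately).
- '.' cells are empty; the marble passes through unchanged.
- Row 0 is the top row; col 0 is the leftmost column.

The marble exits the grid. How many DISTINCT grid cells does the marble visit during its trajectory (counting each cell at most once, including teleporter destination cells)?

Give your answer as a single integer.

Answer: 3

Derivation:
Step 1: enter (2,0), '/' deflects right->up, move up to (1,0)
Step 2: enter (1,0), '.' pass, move up to (0,0)
Step 3: enter (0,0), '.' pass, move up to (-1,0)
Step 4: at (-1,0) — EXIT via top edge, pos 0
Distinct cells visited: 3 (path length 3)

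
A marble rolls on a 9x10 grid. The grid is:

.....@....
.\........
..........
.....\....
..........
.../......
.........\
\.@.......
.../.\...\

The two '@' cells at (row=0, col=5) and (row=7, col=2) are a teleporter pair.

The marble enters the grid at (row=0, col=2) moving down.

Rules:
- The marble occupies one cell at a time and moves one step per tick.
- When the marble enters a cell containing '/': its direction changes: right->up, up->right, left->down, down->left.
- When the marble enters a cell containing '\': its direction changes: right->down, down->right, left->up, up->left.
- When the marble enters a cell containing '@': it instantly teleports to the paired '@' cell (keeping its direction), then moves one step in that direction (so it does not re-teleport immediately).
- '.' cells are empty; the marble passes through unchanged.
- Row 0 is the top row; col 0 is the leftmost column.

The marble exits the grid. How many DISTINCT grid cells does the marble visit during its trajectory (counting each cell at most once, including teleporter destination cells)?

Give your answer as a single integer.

Step 1: enter (0,2), '.' pass, move down to (1,2)
Step 2: enter (1,2), '.' pass, move down to (2,2)
Step 3: enter (2,2), '.' pass, move down to (3,2)
Step 4: enter (3,2), '.' pass, move down to (4,2)
Step 5: enter (4,2), '.' pass, move down to (5,2)
Step 6: enter (5,2), '.' pass, move down to (6,2)
Step 7: enter (6,2), '.' pass, move down to (7,2)
Step 8: enter (7,2), '@' teleport (7,2)->(0,5), also enter (0,5), move down to (1,5)
Step 9: enter (1,5), '.' pass, move down to (2,5)
Step 10: enter (2,5), '.' pass, move down to (3,5)
Step 11: enter (3,5), '\' deflects down->right, move right to (3,6)
Step 12: enter (3,6), '.' pass, move right to (3,7)
Step 13: enter (3,7), '.' pass, move right to (3,8)
Step 14: enter (3,8), '.' pass, move right to (3,9)
Step 15: enter (3,9), '.' pass, move right to (3,10)
Step 16: at (3,10) — EXIT via right edge, pos 3
Distinct cells visited: 16 (path length 16)

Answer: 16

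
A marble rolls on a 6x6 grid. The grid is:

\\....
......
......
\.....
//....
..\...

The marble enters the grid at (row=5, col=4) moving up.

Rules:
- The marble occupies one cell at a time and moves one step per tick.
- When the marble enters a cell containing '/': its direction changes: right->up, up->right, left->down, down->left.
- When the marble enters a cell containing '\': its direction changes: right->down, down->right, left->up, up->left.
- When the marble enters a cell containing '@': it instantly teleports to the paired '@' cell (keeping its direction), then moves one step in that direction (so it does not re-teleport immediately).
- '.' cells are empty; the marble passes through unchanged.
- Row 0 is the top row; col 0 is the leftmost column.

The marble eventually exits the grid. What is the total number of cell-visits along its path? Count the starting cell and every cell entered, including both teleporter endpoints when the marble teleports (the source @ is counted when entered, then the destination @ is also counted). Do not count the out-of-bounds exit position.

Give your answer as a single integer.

Step 1: enter (5,4), '.' pass, move up to (4,4)
Step 2: enter (4,4), '.' pass, move up to (3,4)
Step 3: enter (3,4), '.' pass, move up to (2,4)
Step 4: enter (2,4), '.' pass, move up to (1,4)
Step 5: enter (1,4), '.' pass, move up to (0,4)
Step 6: enter (0,4), '.' pass, move up to (-1,4)
Step 7: at (-1,4) — EXIT via top edge, pos 4
Path length (cell visits): 6

Answer: 6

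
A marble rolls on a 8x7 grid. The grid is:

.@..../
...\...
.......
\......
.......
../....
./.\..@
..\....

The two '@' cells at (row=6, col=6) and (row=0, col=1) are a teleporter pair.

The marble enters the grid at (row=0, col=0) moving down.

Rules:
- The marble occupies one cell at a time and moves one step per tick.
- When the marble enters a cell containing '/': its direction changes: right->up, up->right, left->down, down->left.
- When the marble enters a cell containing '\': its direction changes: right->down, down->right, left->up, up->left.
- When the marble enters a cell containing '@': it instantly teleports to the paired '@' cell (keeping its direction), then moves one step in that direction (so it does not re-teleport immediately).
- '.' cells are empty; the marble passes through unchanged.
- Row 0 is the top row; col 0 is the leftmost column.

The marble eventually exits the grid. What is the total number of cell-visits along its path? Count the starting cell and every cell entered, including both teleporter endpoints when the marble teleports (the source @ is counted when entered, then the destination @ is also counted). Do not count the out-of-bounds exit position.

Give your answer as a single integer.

Step 1: enter (0,0), '.' pass, move down to (1,0)
Step 2: enter (1,0), '.' pass, move down to (2,0)
Step 3: enter (2,0), '.' pass, move down to (3,0)
Step 4: enter (3,0), '\' deflects down->right, move right to (3,1)
Step 5: enter (3,1), '.' pass, move right to (3,2)
Step 6: enter (3,2), '.' pass, move right to (3,3)
Step 7: enter (3,3), '.' pass, move right to (3,4)
Step 8: enter (3,4), '.' pass, move right to (3,5)
Step 9: enter (3,5), '.' pass, move right to (3,6)
Step 10: enter (3,6), '.' pass, move right to (3,7)
Step 11: at (3,7) — EXIT via right edge, pos 3
Path length (cell visits): 10

Answer: 10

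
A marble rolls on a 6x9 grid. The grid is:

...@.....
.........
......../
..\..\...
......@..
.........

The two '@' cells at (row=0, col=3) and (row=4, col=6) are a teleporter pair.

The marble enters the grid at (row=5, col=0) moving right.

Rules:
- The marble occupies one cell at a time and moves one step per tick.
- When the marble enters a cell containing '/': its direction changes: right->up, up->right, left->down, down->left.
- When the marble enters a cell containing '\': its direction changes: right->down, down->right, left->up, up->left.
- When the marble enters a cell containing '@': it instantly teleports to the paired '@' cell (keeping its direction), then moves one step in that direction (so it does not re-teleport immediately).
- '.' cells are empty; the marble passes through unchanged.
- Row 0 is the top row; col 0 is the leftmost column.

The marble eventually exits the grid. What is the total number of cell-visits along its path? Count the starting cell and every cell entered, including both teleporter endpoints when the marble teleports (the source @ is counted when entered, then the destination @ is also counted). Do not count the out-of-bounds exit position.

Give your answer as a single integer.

Step 1: enter (5,0), '.' pass, move right to (5,1)
Step 2: enter (5,1), '.' pass, move right to (5,2)
Step 3: enter (5,2), '.' pass, move right to (5,3)
Step 4: enter (5,3), '.' pass, move right to (5,4)
Step 5: enter (5,4), '.' pass, move right to (5,5)
Step 6: enter (5,5), '.' pass, move right to (5,6)
Step 7: enter (5,6), '.' pass, move right to (5,7)
Step 8: enter (5,7), '.' pass, move right to (5,8)
Step 9: enter (5,8), '.' pass, move right to (5,9)
Step 10: at (5,9) — EXIT via right edge, pos 5
Path length (cell visits): 9

Answer: 9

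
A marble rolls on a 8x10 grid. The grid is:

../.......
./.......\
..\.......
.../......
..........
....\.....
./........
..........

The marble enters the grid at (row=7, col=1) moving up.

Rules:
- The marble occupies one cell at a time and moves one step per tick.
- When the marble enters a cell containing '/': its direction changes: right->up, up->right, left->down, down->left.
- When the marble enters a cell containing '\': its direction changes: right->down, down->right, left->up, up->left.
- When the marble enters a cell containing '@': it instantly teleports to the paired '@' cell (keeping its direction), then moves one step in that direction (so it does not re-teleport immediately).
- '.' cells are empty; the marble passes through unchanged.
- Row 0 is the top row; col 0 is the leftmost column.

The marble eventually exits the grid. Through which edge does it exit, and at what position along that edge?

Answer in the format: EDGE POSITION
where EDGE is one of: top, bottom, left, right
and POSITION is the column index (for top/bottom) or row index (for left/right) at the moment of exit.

Step 1: enter (7,1), '.' pass, move up to (6,1)
Step 2: enter (6,1), '/' deflects up->right, move right to (6,2)
Step 3: enter (6,2), '.' pass, move right to (6,3)
Step 4: enter (6,3), '.' pass, move right to (6,4)
Step 5: enter (6,4), '.' pass, move right to (6,5)
Step 6: enter (6,5), '.' pass, move right to (6,6)
Step 7: enter (6,6), '.' pass, move right to (6,7)
Step 8: enter (6,7), '.' pass, move right to (6,8)
Step 9: enter (6,8), '.' pass, move right to (6,9)
Step 10: enter (6,9), '.' pass, move right to (6,10)
Step 11: at (6,10) — EXIT via right edge, pos 6

Answer: right 6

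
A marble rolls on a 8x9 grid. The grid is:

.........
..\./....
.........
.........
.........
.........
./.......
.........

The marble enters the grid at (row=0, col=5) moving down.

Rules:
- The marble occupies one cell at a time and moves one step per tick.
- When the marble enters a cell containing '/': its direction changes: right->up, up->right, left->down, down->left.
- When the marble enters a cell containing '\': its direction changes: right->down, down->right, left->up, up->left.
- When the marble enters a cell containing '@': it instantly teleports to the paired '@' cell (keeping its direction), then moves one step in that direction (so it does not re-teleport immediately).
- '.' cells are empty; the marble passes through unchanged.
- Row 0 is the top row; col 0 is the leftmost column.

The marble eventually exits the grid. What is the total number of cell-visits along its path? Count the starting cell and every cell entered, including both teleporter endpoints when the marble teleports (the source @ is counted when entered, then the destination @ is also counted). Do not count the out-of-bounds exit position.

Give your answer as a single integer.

Step 1: enter (0,5), '.' pass, move down to (1,5)
Step 2: enter (1,5), '.' pass, move down to (2,5)
Step 3: enter (2,5), '.' pass, move down to (3,5)
Step 4: enter (3,5), '.' pass, move down to (4,5)
Step 5: enter (4,5), '.' pass, move down to (5,5)
Step 6: enter (5,5), '.' pass, move down to (6,5)
Step 7: enter (6,5), '.' pass, move down to (7,5)
Step 8: enter (7,5), '.' pass, move down to (8,5)
Step 9: at (8,5) — EXIT via bottom edge, pos 5
Path length (cell visits): 8

Answer: 8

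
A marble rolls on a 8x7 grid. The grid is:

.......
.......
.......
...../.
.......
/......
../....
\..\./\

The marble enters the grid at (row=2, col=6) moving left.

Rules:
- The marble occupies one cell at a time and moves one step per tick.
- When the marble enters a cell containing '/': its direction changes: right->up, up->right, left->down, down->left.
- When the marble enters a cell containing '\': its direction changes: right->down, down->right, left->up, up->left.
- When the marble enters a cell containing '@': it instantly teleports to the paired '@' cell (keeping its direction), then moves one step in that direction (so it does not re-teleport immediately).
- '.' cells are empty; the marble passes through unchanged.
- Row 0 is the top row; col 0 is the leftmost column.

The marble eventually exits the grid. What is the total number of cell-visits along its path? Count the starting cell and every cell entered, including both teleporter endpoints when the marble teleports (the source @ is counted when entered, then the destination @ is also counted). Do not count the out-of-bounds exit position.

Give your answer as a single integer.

Step 1: enter (2,6), '.' pass, move left to (2,5)
Step 2: enter (2,5), '.' pass, move left to (2,4)
Step 3: enter (2,4), '.' pass, move left to (2,3)
Step 4: enter (2,3), '.' pass, move left to (2,2)
Step 5: enter (2,2), '.' pass, move left to (2,1)
Step 6: enter (2,1), '.' pass, move left to (2,0)
Step 7: enter (2,0), '.' pass, move left to (2,-1)
Step 8: at (2,-1) — EXIT via left edge, pos 2
Path length (cell visits): 7

Answer: 7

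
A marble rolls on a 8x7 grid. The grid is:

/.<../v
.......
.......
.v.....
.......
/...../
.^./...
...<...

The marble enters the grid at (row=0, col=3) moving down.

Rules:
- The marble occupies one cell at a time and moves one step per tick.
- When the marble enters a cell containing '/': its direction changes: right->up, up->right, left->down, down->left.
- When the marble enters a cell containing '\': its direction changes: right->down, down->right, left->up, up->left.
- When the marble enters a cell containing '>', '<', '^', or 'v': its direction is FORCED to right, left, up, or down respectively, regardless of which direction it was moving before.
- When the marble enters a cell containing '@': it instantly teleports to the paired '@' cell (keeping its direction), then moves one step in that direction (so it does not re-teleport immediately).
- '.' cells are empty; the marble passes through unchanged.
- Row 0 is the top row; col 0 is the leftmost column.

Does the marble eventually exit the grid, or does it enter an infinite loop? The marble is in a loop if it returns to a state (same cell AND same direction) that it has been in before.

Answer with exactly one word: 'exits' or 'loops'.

Answer: loops

Derivation:
Step 1: enter (0,3), '.' pass, move down to (1,3)
Step 2: enter (1,3), '.' pass, move down to (2,3)
Step 3: enter (2,3), '.' pass, move down to (3,3)
Step 4: enter (3,3), '.' pass, move down to (4,3)
Step 5: enter (4,3), '.' pass, move down to (5,3)
Step 6: enter (5,3), '.' pass, move down to (6,3)
Step 7: enter (6,3), '/' deflects down->left, move left to (6,2)
Step 8: enter (6,2), '.' pass, move left to (6,1)
Step 9: enter (6,1), '^' forces left->up, move up to (5,1)
Step 10: enter (5,1), '.' pass, move up to (4,1)
Step 11: enter (4,1), '.' pass, move up to (3,1)
Step 12: enter (3,1), 'v' forces up->down, move down to (4,1)
Step 13: enter (4,1), '.' pass, move down to (5,1)
Step 14: enter (5,1), '.' pass, move down to (6,1)
Step 15: enter (6,1), '^' forces down->up, move up to (5,1)
Step 16: at (5,1) dir=up — LOOP DETECTED (seen before)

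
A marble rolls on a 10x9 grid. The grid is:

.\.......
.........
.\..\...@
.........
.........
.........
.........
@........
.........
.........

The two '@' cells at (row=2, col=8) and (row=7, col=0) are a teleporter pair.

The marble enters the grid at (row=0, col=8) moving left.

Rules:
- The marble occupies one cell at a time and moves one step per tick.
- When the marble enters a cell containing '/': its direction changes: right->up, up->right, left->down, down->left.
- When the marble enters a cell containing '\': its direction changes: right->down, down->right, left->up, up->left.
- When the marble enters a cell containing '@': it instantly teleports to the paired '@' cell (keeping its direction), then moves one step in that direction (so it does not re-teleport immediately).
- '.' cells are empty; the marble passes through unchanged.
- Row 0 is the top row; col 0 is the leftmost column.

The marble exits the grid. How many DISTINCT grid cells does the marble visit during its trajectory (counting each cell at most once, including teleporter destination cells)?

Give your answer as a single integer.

Answer: 8

Derivation:
Step 1: enter (0,8), '.' pass, move left to (0,7)
Step 2: enter (0,7), '.' pass, move left to (0,6)
Step 3: enter (0,6), '.' pass, move left to (0,5)
Step 4: enter (0,5), '.' pass, move left to (0,4)
Step 5: enter (0,4), '.' pass, move left to (0,3)
Step 6: enter (0,3), '.' pass, move left to (0,2)
Step 7: enter (0,2), '.' pass, move left to (0,1)
Step 8: enter (0,1), '\' deflects left->up, move up to (-1,1)
Step 9: at (-1,1) — EXIT via top edge, pos 1
Distinct cells visited: 8 (path length 8)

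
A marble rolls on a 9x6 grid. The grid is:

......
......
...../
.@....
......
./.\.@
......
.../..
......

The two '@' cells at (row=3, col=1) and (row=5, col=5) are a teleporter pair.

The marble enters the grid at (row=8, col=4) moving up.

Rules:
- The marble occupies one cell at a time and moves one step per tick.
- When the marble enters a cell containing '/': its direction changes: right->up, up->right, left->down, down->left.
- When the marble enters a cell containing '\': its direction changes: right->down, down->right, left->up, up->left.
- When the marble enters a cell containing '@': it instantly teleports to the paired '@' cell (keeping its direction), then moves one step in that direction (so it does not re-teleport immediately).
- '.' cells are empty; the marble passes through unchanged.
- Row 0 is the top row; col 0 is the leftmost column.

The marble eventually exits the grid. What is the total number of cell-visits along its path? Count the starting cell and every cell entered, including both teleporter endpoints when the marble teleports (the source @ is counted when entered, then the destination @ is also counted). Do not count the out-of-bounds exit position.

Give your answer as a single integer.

Answer: 9

Derivation:
Step 1: enter (8,4), '.' pass, move up to (7,4)
Step 2: enter (7,4), '.' pass, move up to (6,4)
Step 3: enter (6,4), '.' pass, move up to (5,4)
Step 4: enter (5,4), '.' pass, move up to (4,4)
Step 5: enter (4,4), '.' pass, move up to (3,4)
Step 6: enter (3,4), '.' pass, move up to (2,4)
Step 7: enter (2,4), '.' pass, move up to (1,4)
Step 8: enter (1,4), '.' pass, move up to (0,4)
Step 9: enter (0,4), '.' pass, move up to (-1,4)
Step 10: at (-1,4) — EXIT via top edge, pos 4
Path length (cell visits): 9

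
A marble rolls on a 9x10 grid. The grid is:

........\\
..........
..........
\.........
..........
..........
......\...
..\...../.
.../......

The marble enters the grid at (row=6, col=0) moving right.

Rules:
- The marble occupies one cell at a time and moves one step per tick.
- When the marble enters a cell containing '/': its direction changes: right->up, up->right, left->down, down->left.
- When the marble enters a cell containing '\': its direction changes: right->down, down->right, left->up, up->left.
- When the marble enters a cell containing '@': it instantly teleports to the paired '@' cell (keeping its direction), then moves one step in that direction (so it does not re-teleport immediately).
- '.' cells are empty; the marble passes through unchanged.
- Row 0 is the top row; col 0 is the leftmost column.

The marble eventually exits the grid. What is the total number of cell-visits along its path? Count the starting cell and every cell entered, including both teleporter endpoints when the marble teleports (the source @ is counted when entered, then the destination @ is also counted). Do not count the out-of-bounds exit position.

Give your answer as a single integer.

Answer: 9

Derivation:
Step 1: enter (6,0), '.' pass, move right to (6,1)
Step 2: enter (6,1), '.' pass, move right to (6,2)
Step 3: enter (6,2), '.' pass, move right to (6,3)
Step 4: enter (6,3), '.' pass, move right to (6,4)
Step 5: enter (6,4), '.' pass, move right to (6,5)
Step 6: enter (6,5), '.' pass, move right to (6,6)
Step 7: enter (6,6), '\' deflects right->down, move down to (7,6)
Step 8: enter (7,6), '.' pass, move down to (8,6)
Step 9: enter (8,6), '.' pass, move down to (9,6)
Step 10: at (9,6) — EXIT via bottom edge, pos 6
Path length (cell visits): 9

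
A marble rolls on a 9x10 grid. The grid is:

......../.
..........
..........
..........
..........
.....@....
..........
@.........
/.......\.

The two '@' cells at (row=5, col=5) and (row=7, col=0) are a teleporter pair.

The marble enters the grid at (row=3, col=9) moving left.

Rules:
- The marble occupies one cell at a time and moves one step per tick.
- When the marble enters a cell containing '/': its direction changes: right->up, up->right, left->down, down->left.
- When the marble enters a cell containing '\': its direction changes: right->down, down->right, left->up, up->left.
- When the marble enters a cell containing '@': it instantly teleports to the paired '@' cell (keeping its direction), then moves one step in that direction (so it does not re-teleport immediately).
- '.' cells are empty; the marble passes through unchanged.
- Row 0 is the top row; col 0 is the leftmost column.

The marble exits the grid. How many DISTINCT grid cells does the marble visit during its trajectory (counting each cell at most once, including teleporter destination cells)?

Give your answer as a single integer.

Answer: 10

Derivation:
Step 1: enter (3,9), '.' pass, move left to (3,8)
Step 2: enter (3,8), '.' pass, move left to (3,7)
Step 3: enter (3,7), '.' pass, move left to (3,6)
Step 4: enter (3,6), '.' pass, move left to (3,5)
Step 5: enter (3,5), '.' pass, move left to (3,4)
Step 6: enter (3,4), '.' pass, move left to (3,3)
Step 7: enter (3,3), '.' pass, move left to (3,2)
Step 8: enter (3,2), '.' pass, move left to (3,1)
Step 9: enter (3,1), '.' pass, move left to (3,0)
Step 10: enter (3,0), '.' pass, move left to (3,-1)
Step 11: at (3,-1) — EXIT via left edge, pos 3
Distinct cells visited: 10 (path length 10)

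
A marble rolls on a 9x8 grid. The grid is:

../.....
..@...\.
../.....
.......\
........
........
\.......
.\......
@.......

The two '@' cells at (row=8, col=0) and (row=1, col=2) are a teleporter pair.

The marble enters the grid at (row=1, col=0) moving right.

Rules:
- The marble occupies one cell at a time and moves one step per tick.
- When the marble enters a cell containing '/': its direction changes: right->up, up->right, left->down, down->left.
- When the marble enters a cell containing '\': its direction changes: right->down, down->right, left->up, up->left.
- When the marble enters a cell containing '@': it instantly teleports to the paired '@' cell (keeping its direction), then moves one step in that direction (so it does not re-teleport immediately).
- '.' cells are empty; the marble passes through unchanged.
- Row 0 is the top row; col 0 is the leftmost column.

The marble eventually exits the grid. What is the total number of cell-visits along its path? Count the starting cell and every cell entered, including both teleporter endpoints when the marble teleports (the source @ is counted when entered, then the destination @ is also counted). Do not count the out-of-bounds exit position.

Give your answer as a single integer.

Answer: 11

Derivation:
Step 1: enter (1,0), '.' pass, move right to (1,1)
Step 2: enter (1,1), '.' pass, move right to (1,2)
Step 3: enter (1,2), '@' teleport (1,2)->(8,0), also enter (8,0), move right to (8,1)
Step 4: enter (8,1), '.' pass, move right to (8,2)
Step 5: enter (8,2), '.' pass, move right to (8,3)
Step 6: enter (8,3), '.' pass, move right to (8,4)
Step 7: enter (8,4), '.' pass, move right to (8,5)
Step 8: enter (8,5), '.' pass, move right to (8,6)
Step 9: enter (8,6), '.' pass, move right to (8,7)
Step 10: enter (8,7), '.' pass, move right to (8,8)
Step 11: at (8,8) — EXIT via right edge, pos 8
Path length (cell visits): 11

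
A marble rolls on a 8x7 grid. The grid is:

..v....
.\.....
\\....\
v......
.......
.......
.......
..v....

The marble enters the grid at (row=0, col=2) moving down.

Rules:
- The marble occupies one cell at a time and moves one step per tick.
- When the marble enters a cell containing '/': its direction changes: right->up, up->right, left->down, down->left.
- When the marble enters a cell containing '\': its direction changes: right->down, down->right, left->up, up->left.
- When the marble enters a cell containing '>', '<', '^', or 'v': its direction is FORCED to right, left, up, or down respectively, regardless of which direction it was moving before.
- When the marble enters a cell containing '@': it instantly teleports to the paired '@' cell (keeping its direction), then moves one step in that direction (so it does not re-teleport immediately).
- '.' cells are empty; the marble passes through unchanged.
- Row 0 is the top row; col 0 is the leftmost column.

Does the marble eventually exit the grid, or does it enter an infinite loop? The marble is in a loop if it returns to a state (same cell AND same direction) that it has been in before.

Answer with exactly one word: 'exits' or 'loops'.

Step 1: enter (0,2), 'v' forces down->down, move down to (1,2)
Step 2: enter (1,2), '.' pass, move down to (2,2)
Step 3: enter (2,2), '.' pass, move down to (3,2)
Step 4: enter (3,2), '.' pass, move down to (4,2)
Step 5: enter (4,2), '.' pass, move down to (5,2)
Step 6: enter (5,2), '.' pass, move down to (6,2)
Step 7: enter (6,2), '.' pass, move down to (7,2)
Step 8: enter (7,2), 'v' forces down->down, move down to (8,2)
Step 9: at (8,2) — EXIT via bottom edge, pos 2

Answer: exits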